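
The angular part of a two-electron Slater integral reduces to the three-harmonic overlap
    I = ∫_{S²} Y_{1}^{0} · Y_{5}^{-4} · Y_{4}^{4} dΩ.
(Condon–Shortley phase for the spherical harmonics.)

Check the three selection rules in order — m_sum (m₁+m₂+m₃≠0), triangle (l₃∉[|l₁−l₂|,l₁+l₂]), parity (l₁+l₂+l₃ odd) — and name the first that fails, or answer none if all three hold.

none

m₁+m₂+m₃ = 0 − 4 + 4 = 0  ✓
triangle: |1−5|=4 ≤ l₃=4 ≤ 1+5=6  ✓
parity: l₁+l₂+l₃ = 10 is even  ✓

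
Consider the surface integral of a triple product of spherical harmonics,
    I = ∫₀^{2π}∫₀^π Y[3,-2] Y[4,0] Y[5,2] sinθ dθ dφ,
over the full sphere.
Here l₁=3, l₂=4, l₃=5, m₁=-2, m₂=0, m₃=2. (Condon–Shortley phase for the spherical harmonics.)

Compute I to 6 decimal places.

m-sum 0 ✓  L=12 even ✓  1≤5≤7 ✓
Π(2lᵢ+1) = 7×9×11 = 693
triangle coeff Δ(3,4,5) = 1/180180
Σ_t [0,2]: t=0:+1/576 t=1:−1/144 t=2:+1/576 = -1/288
(3j)²=20/1001 [(3 4 5; 0 0 0)], sign=+1
Σ_t [1,2]: t=1:−1/864 t=2:+1/576 = 1/1728
(3j)²=5/1287 [(3 4 5; -2 0 2)], sign=-1
⇒ 4πI² = 100/1859
I = (-1)√(100/1859/(4π)) = -0.06542675

-0.065427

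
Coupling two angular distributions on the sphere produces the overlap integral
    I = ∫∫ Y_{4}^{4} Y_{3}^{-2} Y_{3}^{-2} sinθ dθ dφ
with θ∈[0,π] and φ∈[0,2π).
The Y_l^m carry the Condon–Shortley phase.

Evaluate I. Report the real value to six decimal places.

Rules hold: Σm=0, L=10 even, 1≤3≤7.
N = 9·7·7 = 441
Δ = 4!·4!·2!/11! = 1/34650
Racah Σ t=1..3: t=1:−1/72 t=2:+1/16 t=3:−1/72 = 5/144
⇒ 3j(4 3 3; 0 0 0)² = 2/77, sgn -1
Racah Σ t=0..0: t=0:+1/576 = 1/576
⇒ 3j(4 3 3; 4 -2 -2)² = 5/99, sgn -1
4πI² = N·(3j₀)²·(3jₘ)² = 70/121
I = +1·√(0.578512/4π) = 0.21456131

0.214561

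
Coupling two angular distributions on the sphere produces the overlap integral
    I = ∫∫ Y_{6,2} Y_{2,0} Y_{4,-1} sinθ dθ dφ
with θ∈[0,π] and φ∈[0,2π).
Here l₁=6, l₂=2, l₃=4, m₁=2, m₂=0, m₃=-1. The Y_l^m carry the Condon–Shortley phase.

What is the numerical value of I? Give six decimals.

0.000000

Σmᵢ = 1 ≠ 0, so the φ-integral vanishes; I = 0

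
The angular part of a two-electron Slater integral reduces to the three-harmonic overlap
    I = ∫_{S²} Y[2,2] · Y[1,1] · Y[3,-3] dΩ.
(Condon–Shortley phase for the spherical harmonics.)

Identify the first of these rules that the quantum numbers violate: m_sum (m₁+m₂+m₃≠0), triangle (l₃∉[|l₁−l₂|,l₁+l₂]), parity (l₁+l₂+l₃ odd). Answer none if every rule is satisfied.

none

Σmᵢ = 0  ✓
l₃∈[|l₁−l₂|,l₁+l₂]=[1,3], have l₃=3  ✓
Σlᵢ = 6 ⇒ even  ✓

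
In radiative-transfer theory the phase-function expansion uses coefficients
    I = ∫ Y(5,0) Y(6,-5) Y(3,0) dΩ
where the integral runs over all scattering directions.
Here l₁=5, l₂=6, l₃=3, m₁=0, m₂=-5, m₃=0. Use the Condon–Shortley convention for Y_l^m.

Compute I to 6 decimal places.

m-sum = 0 − 5 + 0 = -5 ≠ 0 ⇒ I = 0

0.000000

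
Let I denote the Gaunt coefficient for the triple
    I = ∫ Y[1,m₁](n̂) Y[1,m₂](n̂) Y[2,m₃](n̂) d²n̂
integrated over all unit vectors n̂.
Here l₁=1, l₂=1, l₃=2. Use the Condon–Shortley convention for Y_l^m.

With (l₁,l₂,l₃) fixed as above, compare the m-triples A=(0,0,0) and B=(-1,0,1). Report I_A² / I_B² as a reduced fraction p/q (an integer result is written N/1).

4/3

Shared (l₁,l₂,l₃)=(1,1,2): N and (l;000)² cancel in I_A²/I_B².
A: Δ = 0!·2!·2!/5! = 1/30; Racah Σ t=0..0: t=0:+1/1 = 1/1; ⇒ 3j(1 1 2; 0 0 0)² = 2/15, sgn +1
B: Δ = 0!·2!·2!/5! = 1/30; Racah Σ t=0..0: t=0:+1/2 = 1/2; ⇒ 3j(1 1 2; -1 0 1)² = 1/10, sgn -1
I_A²/I_B² = (2/15)/(1/10) = 4/3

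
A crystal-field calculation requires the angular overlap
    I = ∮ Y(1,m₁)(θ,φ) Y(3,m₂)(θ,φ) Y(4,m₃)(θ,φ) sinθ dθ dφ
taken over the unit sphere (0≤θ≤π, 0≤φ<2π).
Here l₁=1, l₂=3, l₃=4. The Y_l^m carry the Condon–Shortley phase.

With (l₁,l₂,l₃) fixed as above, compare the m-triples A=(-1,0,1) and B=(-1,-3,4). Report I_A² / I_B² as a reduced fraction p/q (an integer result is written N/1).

5/14

Shared (l₁,l₂,l₃)=(1,3,4): N and (l;000)² cancel in I_A²/I_B².
A: Δ = 0!·2!·6!/9! = 1/252; Racah Σ t=0..0: t=0:+1/72 = 1/72; ⇒ 3j(1 3 4; -1 0 1)² = 5/126, sgn -1
B: Δ = 0!·2!·6!/9! = 1/252; Racah Σ t=0..0: t=0:+1/1440 = 1/1440; ⇒ 3j(1 3 4; -1 -3 4)² = 1/9, sgn +1
I_A²/I_B² = (5/126)/(1/9) = 5/14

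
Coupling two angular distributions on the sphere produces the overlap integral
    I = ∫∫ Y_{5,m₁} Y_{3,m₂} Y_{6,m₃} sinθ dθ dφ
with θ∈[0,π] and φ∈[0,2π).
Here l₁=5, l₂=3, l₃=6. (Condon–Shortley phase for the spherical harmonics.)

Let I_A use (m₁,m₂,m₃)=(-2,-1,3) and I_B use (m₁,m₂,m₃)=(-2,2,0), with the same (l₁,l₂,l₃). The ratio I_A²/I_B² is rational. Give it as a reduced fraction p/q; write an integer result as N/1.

6/7

Shared (l₁,l₂,l₃)=(5,3,6): N and (l;000)² cancel in I_A²/I_B².
A: Δ = 2!·8!·4!/15! = 1/675675; Racah Σ t=0..2: t=0:+1/40320 t=1:−1/8640 t=2:+1/34560 = -1/16128; ⇒ 3j(5 3 6; -2 -1 3)² = 18/1001, sgn +1
B: Δ = 2!·8!·4!/15! = 1/675675; Racah Σ t=1..2: t=1:−1/34560 t=2:+1/8640 = 1/11520; ⇒ 3j(5 3 6; -2 2 0)² = 3/143, sgn +1
I_A²/I_B² = (18/1001)/(3/143) = 6/7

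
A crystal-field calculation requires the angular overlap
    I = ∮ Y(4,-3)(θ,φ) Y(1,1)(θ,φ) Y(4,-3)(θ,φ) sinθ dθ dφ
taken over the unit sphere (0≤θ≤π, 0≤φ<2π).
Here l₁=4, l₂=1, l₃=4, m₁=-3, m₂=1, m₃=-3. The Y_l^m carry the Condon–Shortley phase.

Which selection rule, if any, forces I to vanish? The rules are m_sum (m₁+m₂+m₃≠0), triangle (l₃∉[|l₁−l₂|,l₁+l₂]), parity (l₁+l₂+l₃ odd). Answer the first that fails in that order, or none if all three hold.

m_sum

azimuthal sum: -3 + 1 − 3 = -5  ✗
3 ≤ 4 ≤ 5 (triangle on l)
L = 4 + 1 + 4 = 9 (odd)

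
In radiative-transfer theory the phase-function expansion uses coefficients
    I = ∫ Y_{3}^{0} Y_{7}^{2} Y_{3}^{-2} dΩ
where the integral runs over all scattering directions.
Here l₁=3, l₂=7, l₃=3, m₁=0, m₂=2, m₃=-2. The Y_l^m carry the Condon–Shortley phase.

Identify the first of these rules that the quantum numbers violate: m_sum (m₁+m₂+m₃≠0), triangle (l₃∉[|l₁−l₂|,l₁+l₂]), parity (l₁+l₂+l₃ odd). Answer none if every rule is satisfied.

m₁+m₂+m₃ = 0 + 2 − 2 = 0  ✓
triangle: |3−7|=4 ≤ l₃=3 ≤ 3+7=10  ✗
parity: l₁+l₂+l₃ = 13 is odd

triangle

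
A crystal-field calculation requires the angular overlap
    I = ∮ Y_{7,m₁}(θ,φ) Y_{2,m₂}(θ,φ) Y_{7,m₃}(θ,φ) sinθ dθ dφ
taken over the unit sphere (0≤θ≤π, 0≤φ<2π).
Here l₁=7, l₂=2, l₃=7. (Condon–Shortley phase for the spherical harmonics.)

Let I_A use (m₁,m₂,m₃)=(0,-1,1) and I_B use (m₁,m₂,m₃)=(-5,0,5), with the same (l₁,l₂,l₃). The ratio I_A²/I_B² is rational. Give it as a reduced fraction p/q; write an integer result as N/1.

Shared (l₁,l₂,l₃)=(7,2,7): N and (l;000)² cancel in I_A²/I_B².
A: Δ = 2!·12!·2!/17! = 1/185640; Racah Σ t=0..1: t=0:+1/1209600 t=1:−1/1036800 = -1/7257600; ⇒ 3j(7 2 7; 0 -1 1)² = 1/2210, sgn -1
B: Δ = 2!·12!·2!/17! = 1/185640; Racah Σ t=0..2: t=0:+1/1916006400 t=1:−1/39916800 t=2:+1/29030400 = 19/1916006400; ⇒ 3j(7 2 7; -5 0 5)² = 361/185640, sgn +1
I_A²/I_B² = (1/2210)/(361/185640) = 84/361

84/361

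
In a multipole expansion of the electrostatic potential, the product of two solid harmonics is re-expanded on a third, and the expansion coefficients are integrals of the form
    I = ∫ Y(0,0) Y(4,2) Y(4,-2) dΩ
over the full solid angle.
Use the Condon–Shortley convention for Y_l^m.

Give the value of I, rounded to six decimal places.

0.282095

m-sum 0 ✓  L=8 even ✓  4≤4≤4 ✓
Π(2lᵢ+1) = 1×9×9 = 81
triangle coeff Δ(0,4,4) = 1/9
Σ_t [0,0]: t=0:+1/576 = 1/576
(3j)²=1/9 [(0 4 4; 0 0 0)], sign=+1
Σ_t [0,0]: t=0:+1/1440 = 1/1440
(3j)²=1/9 [(0 4 4; 0 2 -2)], sign=+1
⇒ 4πI² = 1/1
I = (+1)√(1/1/(4π)) = 0.28209479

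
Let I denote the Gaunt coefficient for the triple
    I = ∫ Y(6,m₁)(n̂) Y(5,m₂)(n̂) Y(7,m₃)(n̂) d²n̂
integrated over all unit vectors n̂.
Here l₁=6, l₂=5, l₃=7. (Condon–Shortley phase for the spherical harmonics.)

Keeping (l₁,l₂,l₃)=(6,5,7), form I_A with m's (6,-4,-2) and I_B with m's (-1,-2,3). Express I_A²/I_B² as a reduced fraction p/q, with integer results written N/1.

11/3

l's match ⇒ only the (l;m) 3-j factors differ between A and B.
A: triangle coeff Δ(6,5,7) = 1/174594420; Σ_t [0,0]: t=0:+1/116121600 = 1/116121600; (3j)²=27/8398 [(6 5 7; 6 -4 -2)], sign=-1
B: triangle coeff Δ(6,5,7) = 1/174594420; Σ_t [0,3]: t=0:+1/4354560 t=1:−1/414720 t=2:+1/345600 t=3:−1/2488320 = 1/3225600; (3j)²=81/92378 [(6 5 7; -1 -2 3)], sign=+1
I_A²/I_B² = (27/8398)/(81/92378) = 11/3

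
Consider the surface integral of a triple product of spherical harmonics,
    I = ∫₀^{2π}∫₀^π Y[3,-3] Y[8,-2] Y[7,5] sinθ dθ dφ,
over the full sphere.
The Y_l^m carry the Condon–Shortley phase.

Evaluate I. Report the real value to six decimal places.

Rules hold: Σm=0, L=18 even, 5≤7≤11.
N = 7·17·15 = 1785
Δ = 4!·2!·12!/19! = 1/5290740
Racah Σ t=1..3: t=1:−1/7257600 t=2:+1/2073600 t=3:−1/7257600 = 1/4838400
⇒ 3j(3 8 7; 0 0 0)² = 252/20995, sgn -1
Racah Σ t=4..4: t=4:+1/348364800 = 1/348364800
⇒ 3j(3 8 7; -3 -2 5)² = 165/58786, sgn +1
4πI² = N·(3j₀)²·(3jₘ)² = 62370/1037153
I = -1·√(0.0601358/4π) = -0.06917697

-0.069177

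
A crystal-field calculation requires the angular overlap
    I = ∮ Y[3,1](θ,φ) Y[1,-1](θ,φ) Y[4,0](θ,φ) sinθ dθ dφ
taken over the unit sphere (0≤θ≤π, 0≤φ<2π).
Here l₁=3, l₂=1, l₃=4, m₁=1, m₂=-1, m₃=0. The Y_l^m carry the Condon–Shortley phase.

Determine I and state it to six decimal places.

0.150786

Rules hold: Σm=0, L=8 even, 2≤4≤4.
N = 7·3·9 = 189
Δ = 0!·6!·2!/9! = 1/252
Racah Σ t=0..0: t=0:+1/36 = 1/36
⇒ 3j(3 1 4; 0 0 0)² = 4/63, sgn +1
Racah Σ t=0..0: t=0:+1/96 = 1/96
⇒ 3j(3 1 4; 1 -1 0)² = 1/42, sgn +1
4πI² = N·(3j₀)²·(3jₘ)² = 2/7
I = +1·√(0.285714/4π) = 0.15078601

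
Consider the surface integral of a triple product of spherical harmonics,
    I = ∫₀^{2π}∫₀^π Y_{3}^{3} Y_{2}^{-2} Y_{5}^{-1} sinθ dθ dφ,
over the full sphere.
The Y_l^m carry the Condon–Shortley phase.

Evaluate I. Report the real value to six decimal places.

-0.023961

m-sum 0 ✓  L=10 even ✓  1≤5≤5 ✓
Π(2lᵢ+1) = 7×5×11 = 385
triangle coeff Δ(3,2,5) = 1/2310
Σ_t [0,0]: t=0:+1/144 = 1/144
(3j)²=10/231 [(3 2 5; 0 0 0)], sign=-1
Σ_t [0,0]: t=0:+1/17280 = 1/17280
(3j)²=1/2310 [(3 2 5; 3 -2 -1)], sign=+1
⇒ 4πI² = 5/693
I = (-1)√(5/693/(4π)) = -0.02396147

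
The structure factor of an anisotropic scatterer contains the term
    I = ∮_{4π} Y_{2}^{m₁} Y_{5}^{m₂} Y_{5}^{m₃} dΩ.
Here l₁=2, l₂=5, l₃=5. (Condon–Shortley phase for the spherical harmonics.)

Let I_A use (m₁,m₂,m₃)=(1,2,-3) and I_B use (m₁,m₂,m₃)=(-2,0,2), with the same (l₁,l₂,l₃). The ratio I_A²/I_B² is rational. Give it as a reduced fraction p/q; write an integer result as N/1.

Same 2,5,5: normalisation and zero-m 3j drop out of the ratio.
A: Δ: 2! 2! 8! / 13! → 1/38610; sum: t=0:+1/10080 t=1:−1/2880 = -1/4032; 3j²(2 5 5; 1 2 -3) = Δ·Π!·Σ² = 10/429  (sign -1)
B: Δ: 2! 2! 8! / 13! → 1/38610; sum: t=2:+1/2880 = 1/2880; 3j²(2 5 5; -2 0 2) = Δ·Π!·Σ² = 14/429  (sign -1)
I_A²/I_B² = (10/429)/(14/429) = 5/7

5/7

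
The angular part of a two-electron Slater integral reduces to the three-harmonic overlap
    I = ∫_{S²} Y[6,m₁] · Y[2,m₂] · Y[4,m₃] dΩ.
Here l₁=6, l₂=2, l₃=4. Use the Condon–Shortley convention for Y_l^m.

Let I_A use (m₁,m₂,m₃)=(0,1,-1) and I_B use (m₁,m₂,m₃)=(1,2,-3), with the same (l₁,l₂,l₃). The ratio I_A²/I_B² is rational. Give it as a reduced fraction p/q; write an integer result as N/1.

Shared (l₁,l₂,l₃)=(6,2,4): N and (l;000)² cancel in I_A²/I_B².
A: Δ = 4!·8!·0!/13! = 1/6435; Racah Σ t=3..3: t=3:−1/4320 = -1/4320; ⇒ 3j(6 2 4; 0 1 -1)² = 8/429, sgn +1
B: Δ = 4!·8!·0!/13! = 1/6435; Racah Σ t=4..4: t=4:+1/120960 = 1/120960; ⇒ 3j(6 2 4; 1 2 -3)² = 1/1287, sgn -1
I_A²/I_B² = (8/429)/(1/1287) = 24/1

24/1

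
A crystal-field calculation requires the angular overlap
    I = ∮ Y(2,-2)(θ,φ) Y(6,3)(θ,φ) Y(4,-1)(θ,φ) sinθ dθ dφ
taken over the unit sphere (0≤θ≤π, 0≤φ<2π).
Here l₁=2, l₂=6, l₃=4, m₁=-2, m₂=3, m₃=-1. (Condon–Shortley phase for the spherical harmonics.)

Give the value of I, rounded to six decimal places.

-0.178526

m-sum 0 ✓  L=12 even ✓  4≤4≤8 ✓
Π(2lᵢ+1) = 5×13×9 = 585
triangle coeff Δ(2,6,4) = 1/6435
Σ_t [2,2]: t=2:+1/2304 = 1/2304
(3j)²=5/143 [(2 6 4; 0 0 0)], sign=+1
Σ_t [4,4]: t=4:+1/17280 = 1/17280
(3j)²=14/715 [(2 6 4; -2 3 -1)], sign=-1
⇒ 4πI² = 630/1573
I = (-1)√(630/1573/(4π)) = -0.17852580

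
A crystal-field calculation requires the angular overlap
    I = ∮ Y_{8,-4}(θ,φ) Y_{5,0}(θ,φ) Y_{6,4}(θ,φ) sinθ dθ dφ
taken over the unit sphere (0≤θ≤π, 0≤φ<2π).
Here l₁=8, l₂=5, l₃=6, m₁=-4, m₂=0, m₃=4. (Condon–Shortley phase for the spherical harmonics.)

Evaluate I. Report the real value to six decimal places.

0.000000

Σlᵢ=19 odd — θ-integrand is odd under cosθ→−cosθ; I=0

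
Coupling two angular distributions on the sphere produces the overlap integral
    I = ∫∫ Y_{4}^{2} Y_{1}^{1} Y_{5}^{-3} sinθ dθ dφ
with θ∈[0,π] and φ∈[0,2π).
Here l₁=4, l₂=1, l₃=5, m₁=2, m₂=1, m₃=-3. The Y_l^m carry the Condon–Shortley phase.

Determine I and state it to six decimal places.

-0.259847

Checks pass: Σm=0; 10 even; l₃=5∈[3,5].
(2·4+1)(2·1+1)(2·5+1) = 297
Δ: 0! 8! 2! / 11! → 1/495
sum: t=0:+1/576 = 1/576
3j²(4 1 5; 0 0 0) = Δ·Π!·Σ² = 5/99  (sign -1)
sum: t=0:+1/2880 = 1/2880
3j²(4 1 5; 2 1 -3) = Δ·Π!·Σ² = 28/495  (sign +1)
combine: 4πI² = 297·5/99·28/495 = 28/33
take √, sign -1: I = -0.25984664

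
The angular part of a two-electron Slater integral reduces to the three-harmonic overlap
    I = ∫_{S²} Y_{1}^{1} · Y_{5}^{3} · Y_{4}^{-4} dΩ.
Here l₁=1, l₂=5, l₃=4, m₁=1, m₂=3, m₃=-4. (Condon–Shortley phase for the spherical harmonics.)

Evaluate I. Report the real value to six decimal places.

Rules hold: Σm=0, L=10 even, 4≤4≤6.
N = 3·11·9 = 297
Δ = 2!·0!·8!/11! = 1/495
Racah Σ t=1..1: t=1:−1/576 = -1/576
⇒ 3j(1 5 4; 0 0 0)² = 5/99, sgn -1
Racah Σ t=0..0: t=0:+1/80640 = 1/80640
⇒ 3j(1 5 4; 1 3 -4)² = 1/495, sgn +1
4πI² = N·(3j₀)²·(3jₘ)² = 1/33
I = -1·√(0.030303/4π) = -0.04910640

-0.049106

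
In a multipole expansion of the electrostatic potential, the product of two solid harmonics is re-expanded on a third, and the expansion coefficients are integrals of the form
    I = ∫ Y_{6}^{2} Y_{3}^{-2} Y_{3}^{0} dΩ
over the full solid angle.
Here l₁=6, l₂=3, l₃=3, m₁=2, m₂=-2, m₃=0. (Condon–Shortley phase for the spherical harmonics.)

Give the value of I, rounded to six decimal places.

Rules hold: Σm=0, L=12 even, 3≤3≤9.
N = 13·7·7 = 637
Δ = 6!·6!·0!/13! = 1/12012
Racah Σ t=3..3: t=3:−1/1296 = -1/1296
⇒ 3j(6 3 3; 0 0 0)² = 100/3003, sgn +1
Racah Σ t=1..1: t=1:−1/4320 = -1/4320
⇒ 3j(6 3 3; 2 -2 0)² = 8/429, sgn +1
4πI² = N·(3j₀)²·(3jₘ)² = 5600/14157
I = +1·√(0.395564/4π) = 0.17742036

0.177420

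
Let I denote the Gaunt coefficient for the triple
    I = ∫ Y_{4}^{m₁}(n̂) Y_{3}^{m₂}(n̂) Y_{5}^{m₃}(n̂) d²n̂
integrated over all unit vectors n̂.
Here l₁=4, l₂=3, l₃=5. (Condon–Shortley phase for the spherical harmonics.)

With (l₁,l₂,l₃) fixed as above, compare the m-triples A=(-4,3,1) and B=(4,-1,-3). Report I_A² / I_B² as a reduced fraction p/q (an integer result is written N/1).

l's match ⇒ only the (l;m) 3-j factors differ between A and B.
A: triangle coeff Δ(4,3,5) = 1/180180; Σ_t [2,2]: t=2:+1/34560 = 1/34560; (3j)²=1/429 [(4 3 5; -4 3 1)], sign=+1
B: triangle coeff Δ(4,3,5) = 1/180180; Σ_t [0,0]: t=0:+1/5760 = 1/5760; (3j)²=56/2145 [(4 3 5; 4 -1 -3)], sign=+1
I_A²/I_B² = (1/429)/(56/2145) = 5/56

5/56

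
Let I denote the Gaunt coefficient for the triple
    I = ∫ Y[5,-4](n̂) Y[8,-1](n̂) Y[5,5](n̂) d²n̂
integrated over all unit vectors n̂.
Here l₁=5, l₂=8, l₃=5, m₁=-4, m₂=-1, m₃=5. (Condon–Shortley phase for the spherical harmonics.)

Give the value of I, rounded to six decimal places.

Rules hold: Σm=0, L=18 even, 3≤5≤13.
N = 11·17·11 = 2057
Δ = 8!·2!·8!/19! = 1/37413090
Racah Σ t=3..5: t=3:−1/1036800 t=4:+1/331776 t=5:−1/1036800 = 1/921600
⇒ 3j(5 8 5; 0 0 0)² = 490/46189, sgn -1
Racah Σ t=7..7: t=7:−1/406425600 = -1/406425600
⇒ 3j(5 8 5; -4 -1 5)² = 18/46189, sgn -1
4πI² = N·(3j₀)²·(3jₘ)² = 8820/1037153
I = +1·√(0.00850405/4π) = 0.02601405

0.026014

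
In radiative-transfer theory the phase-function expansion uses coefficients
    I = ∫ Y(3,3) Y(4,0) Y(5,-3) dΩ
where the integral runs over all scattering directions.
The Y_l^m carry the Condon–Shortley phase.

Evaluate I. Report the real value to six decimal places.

0.196280

m-sum 0 ✓  L=12 even ✓  1≤5≤7 ✓
Π(2lᵢ+1) = 7×9×11 = 693
triangle coeff Δ(3,4,5) = 1/180180
Σ_t [0,2]: t=0:+1/576 t=1:−1/144 t=2:+1/576 = -1/288
(3j)²=20/1001 [(3 4 5; 0 0 0)], sign=+1
Σ_t [0,0]: t=0:+1/2304 = 1/2304
(3j)²=5/143 [(3 4 5; 3 0 -3)], sign=+1
⇒ 4πI² = 900/1859
I = (+1)√(900/1859/(4π)) = 0.19628026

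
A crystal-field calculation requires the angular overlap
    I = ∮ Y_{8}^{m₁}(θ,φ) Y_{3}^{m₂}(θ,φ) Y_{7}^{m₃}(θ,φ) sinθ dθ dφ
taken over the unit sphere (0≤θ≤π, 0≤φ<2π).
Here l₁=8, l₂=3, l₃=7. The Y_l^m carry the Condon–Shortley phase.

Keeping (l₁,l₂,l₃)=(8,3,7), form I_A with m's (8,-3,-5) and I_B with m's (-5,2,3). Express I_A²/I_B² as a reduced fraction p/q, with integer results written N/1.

105/88

l's match ⇒ only the (l;m) 3-j factors differ between A and B.
A: triangle coeff Δ(8,3,7) = 1/5290740; Σ_t [0,0]: t=0:+1/22992076800 = 1/22992076800; (3j)²=5/969 [(8 3 7; 8 -3 -5)], sign=+1
B: triangle coeff Δ(8,3,7) = 1/5290740; Σ_t [3,4]: t=3:−1/87091200 t=4:+1/52254720 = 1/130636800; (3j)²=88/20349 [(8 3 7; -5 2 3)], sign=+1
I_A²/I_B² = (5/969)/(88/20349) = 105/88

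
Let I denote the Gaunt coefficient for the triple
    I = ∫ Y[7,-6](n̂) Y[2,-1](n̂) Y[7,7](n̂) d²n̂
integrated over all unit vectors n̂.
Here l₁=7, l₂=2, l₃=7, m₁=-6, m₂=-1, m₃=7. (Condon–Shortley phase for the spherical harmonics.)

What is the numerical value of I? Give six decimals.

Checks pass: Σm=0; 16 even; l₃=7∈[5,9].
(2·7+1)(2·2+1)(2·7+1) = 1125
Δ: 2! 12! 2! / 17! → 1/185640
sum: t=0:+1/2419200 t=1:−1/518400 t=2:+1/2419200 = -1/907200
3j²(7 2 7; 0 0 0) = Δ·Π!·Σ² = 56/3315  (sign +1)
sum: t=1:−1/958003200 = -1/958003200
3j²(7 2 7; -6 -1 7) = Δ·Π!·Σ² = 13/680  (sign -1)
combine: 4πI² = 1125·56/3315·13/680 = 105/289
take √, sign -1: I = -0.17003597

-0.170036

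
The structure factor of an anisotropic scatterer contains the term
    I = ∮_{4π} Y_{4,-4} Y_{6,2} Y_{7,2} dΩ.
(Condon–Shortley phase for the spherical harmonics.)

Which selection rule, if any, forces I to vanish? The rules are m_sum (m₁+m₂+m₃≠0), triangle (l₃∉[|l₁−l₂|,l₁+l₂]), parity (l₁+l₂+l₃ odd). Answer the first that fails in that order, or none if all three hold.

parity

m₁+m₂+m₃ = -4 + 2 + 2 = 0  ✓
triangle: |4−6|=2 ≤ l₃=7 ≤ 4+6=10  ✓
parity: l₁+l₂+l₃ = 17 is odd  ✗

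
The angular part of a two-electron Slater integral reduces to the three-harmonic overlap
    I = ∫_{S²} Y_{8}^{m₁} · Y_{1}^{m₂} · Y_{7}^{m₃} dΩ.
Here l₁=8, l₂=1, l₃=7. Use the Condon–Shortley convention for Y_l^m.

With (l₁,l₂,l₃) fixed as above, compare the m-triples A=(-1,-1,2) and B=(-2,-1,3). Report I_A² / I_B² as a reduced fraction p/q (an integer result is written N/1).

7/5

l's match ⇒ only the (l;m) 3-j factors differ between A and B.
A: triangle coeff Δ(8,1,7) = 1/2040; Σ_t [0,0]: t=0:+1/87091200 = 1/87091200; (3j)²=7/680 [(8 1 7; -1 -1 2)], sign=-1
B: triangle coeff Δ(8,1,7) = 1/2040; Σ_t [0,0]: t=0:+1/174182400 = 1/174182400; (3j)²=1/136 [(8 1 7; -2 -1 3)], sign=+1
I_A²/I_B² = (7/680)/(1/136) = 7/5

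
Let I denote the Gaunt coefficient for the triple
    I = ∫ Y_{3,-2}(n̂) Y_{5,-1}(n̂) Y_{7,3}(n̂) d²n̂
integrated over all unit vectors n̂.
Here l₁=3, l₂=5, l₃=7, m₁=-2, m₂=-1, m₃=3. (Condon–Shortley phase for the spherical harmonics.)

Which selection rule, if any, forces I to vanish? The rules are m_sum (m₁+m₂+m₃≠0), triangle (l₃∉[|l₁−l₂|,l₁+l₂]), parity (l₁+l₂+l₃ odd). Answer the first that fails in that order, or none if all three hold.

parity

azimuthal sum: -2 − 1 + 3 = 0  ✓
2 ≤ 7 ≤ 8 (triangle on l)  ✓
L = 3 + 5 + 7 = 15 (odd)  ✗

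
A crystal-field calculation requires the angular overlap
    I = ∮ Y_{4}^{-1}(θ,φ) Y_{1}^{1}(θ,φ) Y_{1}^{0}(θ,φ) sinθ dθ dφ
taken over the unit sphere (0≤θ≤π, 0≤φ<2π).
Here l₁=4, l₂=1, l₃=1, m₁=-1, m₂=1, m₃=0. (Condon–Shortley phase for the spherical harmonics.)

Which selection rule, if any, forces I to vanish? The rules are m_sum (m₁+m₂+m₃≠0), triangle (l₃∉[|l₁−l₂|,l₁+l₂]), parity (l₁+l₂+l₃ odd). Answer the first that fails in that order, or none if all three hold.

triangle

azimuthal sum: -1 + 1 + 0 = 0  ✓
3 ≤ 1 ≤ 5 (triangle on l)  ✗
L = 4 + 1 + 1 = 6 (even)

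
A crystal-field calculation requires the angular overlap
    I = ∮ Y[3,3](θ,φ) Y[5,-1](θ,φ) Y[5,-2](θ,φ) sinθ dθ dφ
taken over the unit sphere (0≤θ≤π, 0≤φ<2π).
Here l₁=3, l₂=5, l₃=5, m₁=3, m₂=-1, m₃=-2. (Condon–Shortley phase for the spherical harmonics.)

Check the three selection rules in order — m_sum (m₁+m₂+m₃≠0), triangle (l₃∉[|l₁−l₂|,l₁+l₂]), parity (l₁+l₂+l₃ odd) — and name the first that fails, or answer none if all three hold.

parity

Σmᵢ = 0  ✓
l₃∈[|l₁−l₂|,l₁+l₂]=[2,8], have l₃=5  ✓
Σlᵢ = 13 ⇒ odd  ✗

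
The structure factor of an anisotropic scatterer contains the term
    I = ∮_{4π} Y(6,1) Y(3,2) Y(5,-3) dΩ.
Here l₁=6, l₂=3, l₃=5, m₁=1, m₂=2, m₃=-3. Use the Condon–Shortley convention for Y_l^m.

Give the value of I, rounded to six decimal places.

Rules hold: Σm=0, L=14 even, 3≤5≤9.
N = 13·7·11 = 1001
Δ = 4!·8!·2!/15! = 1/675675
Racah Σ t=1..3: t=1:−1/8640 t=2:+1/2304 t=3:−1/8640 = 7/34560
⇒ 3j(6 3 5; 0 0 0)² = 7/429, sgn -1
Racah Σ t=3..4: t=3:−1/17280 t=4:+1/120960 = -1/20160
⇒ 3j(6 3 5; 1 2 -3)² = 64/3003, sgn -1
4πI² = N·(3j₀)²·(3jₘ)² = 448/1287
I = +1·√(0.348096/4π) = 0.16643505

0.166435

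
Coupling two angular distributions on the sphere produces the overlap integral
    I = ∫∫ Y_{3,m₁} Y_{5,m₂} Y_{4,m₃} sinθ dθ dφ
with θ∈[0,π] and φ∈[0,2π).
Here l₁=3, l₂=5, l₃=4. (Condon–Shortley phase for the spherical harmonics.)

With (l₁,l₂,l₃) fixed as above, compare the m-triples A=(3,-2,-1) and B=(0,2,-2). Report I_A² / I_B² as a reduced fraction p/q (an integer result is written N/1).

125/2

Shared (l₁,l₂,l₃)=(3,5,4): N and (l;000)² cancel in I_A²/I_B².
A: Δ = 4!·2!·6!/13! = 1/180180; Racah Σ t=0..0: t=0:+1/1728 = 1/1728; ⇒ 3j(3 5 4; 3 -2 -1)² = 25/858, sgn -1
B: Δ = 4!·2!·6!/13! = 1/180180; Racah Σ t=1..3: t=1:−1/8640 t=2:+1/480 t=3:−1/576 = 1/4320; ⇒ 3j(3 5 4; 0 2 -2)² = 1/2145, sgn +1
I_A²/I_B² = (25/858)/(1/2145) = 125/2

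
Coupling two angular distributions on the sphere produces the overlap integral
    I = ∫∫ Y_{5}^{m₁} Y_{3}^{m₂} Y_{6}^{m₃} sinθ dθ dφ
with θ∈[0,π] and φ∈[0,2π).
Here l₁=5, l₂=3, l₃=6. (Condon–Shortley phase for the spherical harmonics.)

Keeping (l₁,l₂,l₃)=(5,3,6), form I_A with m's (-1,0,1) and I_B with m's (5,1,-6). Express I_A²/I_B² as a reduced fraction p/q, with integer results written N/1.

35/99

l's match ⇒ only the (l;m) 3-j factors differ between A and B.
A: triangle coeff Δ(5,3,6) = 1/675675; Σ_t [0,2]: t=0:+1/17280 t=1:−1/2880 t=2:+1/6912 = -1/6912; (3j)²=5/429 [(5 3 6; -1 0 1)], sign=+1
B: triangle coeff Δ(5,3,6) = 1/675675; Σ_t [0,0]: t=0:+1/1935360 = 1/1935360; (3j)²=3/91 [(5 3 6; 5 1 -6)], sign=+1
I_A²/I_B² = (5/429)/(3/91) = 35/99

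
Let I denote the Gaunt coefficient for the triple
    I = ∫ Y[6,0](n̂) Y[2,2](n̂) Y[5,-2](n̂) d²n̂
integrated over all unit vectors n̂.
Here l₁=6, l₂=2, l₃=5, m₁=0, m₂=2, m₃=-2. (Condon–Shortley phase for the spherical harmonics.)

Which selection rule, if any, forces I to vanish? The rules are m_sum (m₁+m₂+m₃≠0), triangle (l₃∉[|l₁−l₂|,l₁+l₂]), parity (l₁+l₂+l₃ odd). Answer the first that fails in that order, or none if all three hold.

azimuthal sum: 0 + 2 − 2 = 0  ✓
4 ≤ 5 ≤ 8 (triangle on l)  ✓
L = 6 + 2 + 5 = 13 (odd)  ✗

parity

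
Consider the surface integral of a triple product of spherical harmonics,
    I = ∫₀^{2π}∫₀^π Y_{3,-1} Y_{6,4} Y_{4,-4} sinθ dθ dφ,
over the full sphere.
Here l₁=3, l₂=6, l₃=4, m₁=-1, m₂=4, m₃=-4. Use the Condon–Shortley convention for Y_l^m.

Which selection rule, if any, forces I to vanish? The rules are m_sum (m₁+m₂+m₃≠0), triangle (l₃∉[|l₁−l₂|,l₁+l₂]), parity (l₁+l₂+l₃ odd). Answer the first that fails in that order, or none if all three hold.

m_sum

Σmᵢ = -1  ✗
l₃∈[|l₁−l₂|,l₁+l₂]=[3,9], have l₃=4
Σlᵢ = 13 ⇒ odd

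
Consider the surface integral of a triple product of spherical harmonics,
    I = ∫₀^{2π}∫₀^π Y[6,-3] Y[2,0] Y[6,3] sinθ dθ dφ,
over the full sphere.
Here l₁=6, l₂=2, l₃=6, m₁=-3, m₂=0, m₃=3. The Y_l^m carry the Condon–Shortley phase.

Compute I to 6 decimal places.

-0.057344

m-sum 0 ✓  L=14 even ✓  4≤6≤8 ✓
Π(2lᵢ+1) = 13×5×13 = 845
triangle coeff Δ(6,2,6) = 1/90090
Σ_t [0,2]: t=0:+1/69120 t=1:−1/14400 t=2:+1/69120 = -7/172800
(3j)²=14/715 [(6 2 6; 0 0 0)], sign=-1
Σ_t [0,2]: t=0:+1/1451520 t=1:−1/80640 t=2:+1/120960 = -1/290304
(3j)²=5/2002 [(6 2 6; -3 0 3)], sign=+1
⇒ 4πI² = 5/121
I = (-1)√(5/121/(4π)) = -0.05734392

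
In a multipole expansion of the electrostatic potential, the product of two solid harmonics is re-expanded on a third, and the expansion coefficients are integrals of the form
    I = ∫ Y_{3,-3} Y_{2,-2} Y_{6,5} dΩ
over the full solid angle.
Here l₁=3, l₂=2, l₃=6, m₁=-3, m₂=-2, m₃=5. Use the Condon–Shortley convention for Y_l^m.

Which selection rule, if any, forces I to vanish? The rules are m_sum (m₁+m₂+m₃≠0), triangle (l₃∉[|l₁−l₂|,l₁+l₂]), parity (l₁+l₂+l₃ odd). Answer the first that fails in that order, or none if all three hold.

azimuthal sum: -3 − 2 + 5 = 0  ✓
1 ≤ 6 ≤ 5 (triangle on l)  ✗
L = 3 + 2 + 6 = 11 (odd)

triangle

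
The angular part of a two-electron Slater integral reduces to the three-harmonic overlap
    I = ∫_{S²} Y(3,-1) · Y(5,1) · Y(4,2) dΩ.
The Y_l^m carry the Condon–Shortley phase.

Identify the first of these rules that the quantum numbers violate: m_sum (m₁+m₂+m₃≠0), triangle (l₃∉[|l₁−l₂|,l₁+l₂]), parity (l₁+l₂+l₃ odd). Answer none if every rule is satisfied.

Σmᵢ = 2  ✗
l₃∈[|l₁−l₂|,l₁+l₂]=[2,8], have l₃=4
Σlᵢ = 12 ⇒ even

m_sum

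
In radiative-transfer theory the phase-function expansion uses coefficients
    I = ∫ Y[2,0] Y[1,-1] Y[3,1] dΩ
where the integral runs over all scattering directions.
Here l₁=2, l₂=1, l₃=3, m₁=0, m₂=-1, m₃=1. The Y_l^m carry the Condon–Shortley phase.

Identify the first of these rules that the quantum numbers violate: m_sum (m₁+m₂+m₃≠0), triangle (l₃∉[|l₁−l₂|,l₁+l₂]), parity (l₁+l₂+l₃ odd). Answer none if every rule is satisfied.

none

m₁+m₂+m₃ = 0 − 1 + 1 = 0  ✓
triangle: |2−1|=1 ≤ l₃=3 ≤ 2+1=3  ✓
parity: l₁+l₂+l₃ = 6 is even  ✓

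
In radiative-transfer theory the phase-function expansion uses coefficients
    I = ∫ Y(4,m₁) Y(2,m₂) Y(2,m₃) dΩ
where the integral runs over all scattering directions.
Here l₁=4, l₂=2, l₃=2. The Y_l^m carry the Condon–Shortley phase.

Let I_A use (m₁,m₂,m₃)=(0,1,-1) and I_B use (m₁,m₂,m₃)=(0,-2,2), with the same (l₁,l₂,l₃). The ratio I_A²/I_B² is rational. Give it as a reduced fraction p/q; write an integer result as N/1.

16/1

Same 4,2,2: normalisation and zero-m 3j drop out of the ratio.
A: Δ: 4! 4! 0! / 9! → 1/630; sum: t=3:−1/36 = -1/36; 3j²(4 2 2; 0 1 -1) = Δ·Π!·Σ² = 8/315  (sign +1)
B: Δ: 4! 4! 0! / 9! → 1/630; sum: t=0:+1/576 = 1/576; 3j²(4 2 2; 0 -2 2) = Δ·Π!·Σ² = 1/630  (sign +1)
I_A²/I_B² = (8/315)/(1/630) = 16/1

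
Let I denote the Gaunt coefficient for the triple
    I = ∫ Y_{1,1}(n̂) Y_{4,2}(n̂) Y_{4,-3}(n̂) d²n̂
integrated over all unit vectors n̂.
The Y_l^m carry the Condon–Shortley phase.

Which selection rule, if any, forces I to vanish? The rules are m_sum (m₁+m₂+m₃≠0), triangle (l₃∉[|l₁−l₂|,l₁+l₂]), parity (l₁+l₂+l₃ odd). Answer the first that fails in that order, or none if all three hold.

azimuthal sum: 1 + 2 − 3 = 0  ✓
3 ≤ 4 ≤ 5 (triangle on l)  ✓
L = 1 + 4 + 4 = 9 (odd)  ✗

parity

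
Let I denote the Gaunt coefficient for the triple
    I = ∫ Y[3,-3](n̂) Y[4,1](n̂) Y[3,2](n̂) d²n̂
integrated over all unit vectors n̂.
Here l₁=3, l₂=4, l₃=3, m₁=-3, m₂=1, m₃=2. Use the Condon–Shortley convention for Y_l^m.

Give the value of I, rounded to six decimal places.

0.140463

Checks pass: Σm=0; 10 even; l₃=3∈[1,7].
(2·3+1)(2·4+1)(2·3+1) = 441
Δ: 4! 2! 4! / 11! → 1/34650
sum: t=1:−1/72 t=2:+1/16 t=3:−1/72 = 5/144
3j²(3 4 3; 0 0 0) = Δ·Π!·Σ² = 2/77  (sign -1)
sum: t=4:+1/288 = 1/288
3j²(3 4 3; -3 1 2) = Δ·Π!·Σ² = 5/231  (sign -1)
combine: 4πI² = 441·2/77·5/231 = 30/121
take √, sign +1: I = 0.14046335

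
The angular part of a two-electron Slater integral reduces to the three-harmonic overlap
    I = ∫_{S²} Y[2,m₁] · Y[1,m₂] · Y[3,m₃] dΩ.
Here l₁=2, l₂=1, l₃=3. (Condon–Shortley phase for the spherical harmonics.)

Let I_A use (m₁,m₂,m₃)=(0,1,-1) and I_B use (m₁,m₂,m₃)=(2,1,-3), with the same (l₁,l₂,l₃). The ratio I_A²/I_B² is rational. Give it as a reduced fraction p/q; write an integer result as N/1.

2/5

l's match ⇒ only the (l;m) 3-j factors differ between A and B.
A: triangle coeff Δ(2,1,3) = 1/105; Σ_t [0,0]: t=0:+1/8 = 1/8; (3j)²=2/35 [(2 1 3; 0 1 -1)], sign=+1
B: triangle coeff Δ(2,1,3) = 1/105; Σ_t [0,0]: t=0:+1/48 = 1/48; (3j)²=1/7 [(2 1 3; 2 1 -3)], sign=+1
I_A²/I_B² = (2/35)/(1/7) = 2/5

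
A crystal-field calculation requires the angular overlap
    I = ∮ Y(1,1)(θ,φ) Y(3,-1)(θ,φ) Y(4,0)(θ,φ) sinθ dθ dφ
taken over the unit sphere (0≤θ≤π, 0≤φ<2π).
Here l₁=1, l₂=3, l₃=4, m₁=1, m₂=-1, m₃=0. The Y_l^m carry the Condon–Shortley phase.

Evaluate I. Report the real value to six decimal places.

Rules hold: Σm=0, L=8 even, 2≤4≤4.
N = 3·7·9 = 189
Δ = 0!·2!·6!/9! = 1/252
Racah Σ t=0..0: t=0:+1/36 = 1/36
⇒ 3j(1 3 4; 0 0 0)² = 4/63, sgn +1
Racah Σ t=0..0: t=0:+1/96 = 1/96
⇒ 3j(1 3 4; 1 -1 0)² = 1/42, sgn +1
4πI² = N·(3j₀)²·(3jₘ)² = 2/7
I = +1·√(0.285714/4π) = 0.15078601

0.150786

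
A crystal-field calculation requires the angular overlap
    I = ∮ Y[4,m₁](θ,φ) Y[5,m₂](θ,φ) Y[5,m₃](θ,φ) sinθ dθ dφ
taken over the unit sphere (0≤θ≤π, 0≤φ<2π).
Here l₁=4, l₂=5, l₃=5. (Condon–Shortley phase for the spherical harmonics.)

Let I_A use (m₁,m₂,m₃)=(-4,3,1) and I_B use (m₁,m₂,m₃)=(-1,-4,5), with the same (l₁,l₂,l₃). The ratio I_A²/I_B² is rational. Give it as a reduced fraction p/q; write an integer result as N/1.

Shared (l₁,l₂,l₃)=(4,5,5): N and (l;000)² cancel in I_A²/I_B².
A: Δ = 4!·4!·6!/15! = 1/3153150; Racah Σ t=4..4: t=4:+1/27648 = 1/27648; ⇒ 3j(4 5 5; -4 3 1)² = 10/429, sgn +1
B: Δ = 4!·4!·6!/15! = 1/3153150; Racah Σ t=1..1: t=1:−1/103680 = -1/103680; ⇒ 3j(4 5 5; -1 -4 5)² = 4/143, sgn -1
I_A²/I_B² = (10/429)/(4/143) = 5/6

5/6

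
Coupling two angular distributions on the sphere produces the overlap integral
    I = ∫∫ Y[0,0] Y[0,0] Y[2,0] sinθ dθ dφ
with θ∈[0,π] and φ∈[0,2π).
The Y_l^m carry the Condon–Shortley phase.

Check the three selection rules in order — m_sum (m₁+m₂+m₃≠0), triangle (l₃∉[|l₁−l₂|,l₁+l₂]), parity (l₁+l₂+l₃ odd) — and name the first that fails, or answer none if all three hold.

m₁+m₂+m₃ = 0 + 0 + 0 = 0  ✓
triangle: |0−0|=0 ≤ l₃=2 ≤ 0+0=0  ✗
parity: l₁+l₂+l₃ = 2 is even

triangle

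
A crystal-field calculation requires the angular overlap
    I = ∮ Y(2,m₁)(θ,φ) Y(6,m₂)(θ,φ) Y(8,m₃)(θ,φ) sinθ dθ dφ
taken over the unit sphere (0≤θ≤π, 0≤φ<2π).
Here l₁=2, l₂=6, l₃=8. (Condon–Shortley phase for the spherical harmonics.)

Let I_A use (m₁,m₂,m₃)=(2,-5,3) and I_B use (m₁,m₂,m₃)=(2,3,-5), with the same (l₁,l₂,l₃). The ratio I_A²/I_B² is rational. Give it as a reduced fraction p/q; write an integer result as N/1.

Same 2,6,8: normalisation and zero-m 3j drop out of the ratio.
A: Δ: 0! 4! 12! / 17! → 1/30940; sum: t=0:+1/958003200 = 1/958003200; 3j²(2 6 8; 2 -5 3) = Δ·Π!·Σ² = 1/6188  (sign -1)
B: Δ: 0! 4! 12! / 17! → 1/30940; sum: t=0:+1/52254720 = 1/52254720; 3j²(2 6 8; 2 3 -5) = Δ·Π!·Σ² = 11/476  (sign -1)
I_A²/I_B² = (1/6188)/(11/476) = 1/143

1/143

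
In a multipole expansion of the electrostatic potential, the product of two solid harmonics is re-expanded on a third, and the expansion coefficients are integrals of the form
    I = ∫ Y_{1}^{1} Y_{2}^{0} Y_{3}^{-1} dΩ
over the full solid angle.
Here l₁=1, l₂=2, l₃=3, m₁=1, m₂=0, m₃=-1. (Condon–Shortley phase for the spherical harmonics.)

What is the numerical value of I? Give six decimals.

Rules hold: Σm=0, L=6 even, 1≤3≤3.
N = 3·5·7 = 105
Δ = 0!·2!·4!/7! = 1/105
Racah Σ t=0..0: t=0:+1/4 = 1/4
⇒ 3j(1 2 3; 0 0 0)² = 3/35, sgn -1
Racah Σ t=0..0: t=0:+1/8 = 1/8
⇒ 3j(1 2 3; 1 0 -1)² = 2/35, sgn +1
4πI² = N·(3j₀)²·(3jₘ)² = 18/35
I = -1·√(0.514286/4π) = -0.20230066

-0.202301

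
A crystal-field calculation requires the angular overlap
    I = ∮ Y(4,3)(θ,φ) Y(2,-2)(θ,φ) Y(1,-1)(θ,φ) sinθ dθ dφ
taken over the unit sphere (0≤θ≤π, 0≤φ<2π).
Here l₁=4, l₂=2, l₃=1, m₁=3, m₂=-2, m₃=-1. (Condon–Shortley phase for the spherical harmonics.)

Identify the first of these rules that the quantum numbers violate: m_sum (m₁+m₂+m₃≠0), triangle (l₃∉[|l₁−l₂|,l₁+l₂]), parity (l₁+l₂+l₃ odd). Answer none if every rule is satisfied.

azimuthal sum: 3 − 2 − 1 = 0  ✓
2 ≤ 1 ≤ 6 (triangle on l)  ✗
L = 4 + 2 + 1 = 7 (odd)

triangle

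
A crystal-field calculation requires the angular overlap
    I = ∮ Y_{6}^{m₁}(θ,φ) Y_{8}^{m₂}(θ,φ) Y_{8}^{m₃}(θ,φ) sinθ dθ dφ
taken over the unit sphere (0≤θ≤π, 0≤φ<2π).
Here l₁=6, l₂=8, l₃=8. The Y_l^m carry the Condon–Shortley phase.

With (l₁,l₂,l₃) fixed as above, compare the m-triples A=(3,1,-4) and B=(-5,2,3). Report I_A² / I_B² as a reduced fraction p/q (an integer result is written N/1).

Same 6,8,8: normalisation and zero-m 3j drop out of the ratio.
A: Δ: 6! 6! 10! / 23! → 1/13742520792; sum: t=0:+1/9405849600 t=1:−1/464486400 t=2:+1/174182400 t=3:−1/447897600 = 11/7524679680; 3j²(6 8 8; 3 1 -4) = Δ·Π!·Σ² = 1375/193154  (sign +1)
B: Δ: 6! 6! 10! / 23! → 1/13742520792; sum: t=5:−1/1244160000 t=6:+1/1492992000 = -1/7464960000; 3j²(6 8 8; -5 2 3) = Δ·Π!·Σ² = 63/96577  (sign +1)
I_A²/I_B² = (1375/193154)/(63/96577) = 1375/126

1375/126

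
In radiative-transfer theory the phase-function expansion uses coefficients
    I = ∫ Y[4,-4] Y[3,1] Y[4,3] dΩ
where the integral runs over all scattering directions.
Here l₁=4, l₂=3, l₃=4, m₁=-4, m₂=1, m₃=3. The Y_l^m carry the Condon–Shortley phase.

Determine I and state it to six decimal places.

Σlᵢ=11 odd — θ-integrand is odd under cosθ→−cosθ; I=0

0.000000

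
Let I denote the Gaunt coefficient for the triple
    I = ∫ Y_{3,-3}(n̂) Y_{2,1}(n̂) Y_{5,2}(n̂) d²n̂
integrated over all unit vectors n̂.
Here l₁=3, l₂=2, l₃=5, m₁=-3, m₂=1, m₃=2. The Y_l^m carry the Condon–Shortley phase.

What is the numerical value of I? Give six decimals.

Rules hold: Σm=0, L=10 even, 1≤5≤5.
N = 7·5·11 = 385
Δ = 0!·6!·4!/11! = 1/2310
Racah Σ t=0..0: t=0:+1/144 = 1/144
⇒ 3j(3 2 5; 0 0 0)² = 10/231, sgn -1
Racah Σ t=0..0: t=0:+1/4320 = 1/4320
⇒ 3j(3 2 5; -3 1 2)² = 1/330, sgn -1
4πI² = N·(3j₀)²·(3jₘ)² = 5/99
I = +1·√(0.0505051/4π) = 0.06339609

0.063396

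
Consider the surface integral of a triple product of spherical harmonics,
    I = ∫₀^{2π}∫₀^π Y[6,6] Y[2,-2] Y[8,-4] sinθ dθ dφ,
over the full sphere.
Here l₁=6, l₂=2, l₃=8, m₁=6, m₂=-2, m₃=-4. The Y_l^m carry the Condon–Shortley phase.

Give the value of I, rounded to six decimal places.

m-sum 0 ✓  L=16 even ✓  4≤8≤8 ✓
Π(2lᵢ+1) = 13×5×17 = 1105
triangle coeff Δ(6,2,8) = 1/30940
Σ_t [0,0]: t=0:+1/2073600 = 1/2073600
(3j)²=28/1105 [(6 2 8; 0 0 0)], sign=+1
Σ_t [0,0]: t=0:+1/11496038400 = 1/11496038400
(3j)²=1/30940 [(6 2 8; 6 -2 -4)], sign=+1
⇒ 4πI² = 1/1105
I = (+1)√(1/1105/(4π)) = 0.00848621

0.008486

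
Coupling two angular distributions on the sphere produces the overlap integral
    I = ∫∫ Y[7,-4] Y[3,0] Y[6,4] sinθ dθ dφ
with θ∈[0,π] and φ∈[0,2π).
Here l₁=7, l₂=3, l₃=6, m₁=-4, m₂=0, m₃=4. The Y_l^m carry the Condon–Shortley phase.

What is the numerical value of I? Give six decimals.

m-sum 0 ✓  L=16 even ✓  4≤6≤10 ✓
Π(2lᵢ+1) = 15×7×13 = 1365
triangle coeff Δ(7,3,6) = 1/2042040
Σ_t [1,3]: t=1:−1/207360 t=2:+1/57600 t=3:−1/207360 = 1/129600
(3j)²=168/12155 [(7 3 6; 0 0 0)], sign=+1
Σ_t [1,3]: t=1:−1/43545600 t=2:+1/1451520 t=3:−1/967680 = -1/2721600
(3j)²=32/7735 [(7 3 6; -4 0 4)], sign=-1
⇒ 4πI² = 16128/206635
I = (-1)√(16128/206635/(4π)) = -0.07881037

-0.078810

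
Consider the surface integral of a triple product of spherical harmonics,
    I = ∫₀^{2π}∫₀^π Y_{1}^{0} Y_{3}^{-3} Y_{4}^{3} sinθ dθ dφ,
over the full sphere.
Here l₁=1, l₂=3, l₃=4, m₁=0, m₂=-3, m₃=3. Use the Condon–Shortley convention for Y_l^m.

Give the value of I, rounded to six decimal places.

m-sum 0 ✓  L=8 even ✓  2≤4≤4 ✓
Π(2lᵢ+1) = 3×7×9 = 189
triangle coeff Δ(1,3,4) = 1/252
Σ_t [0,0]: t=0:+1/36 = 1/36
(3j)²=4/63 [(1 3 4; 0 0 0)], sign=+1
Σ_t [0,0]: t=0:+1/720 = 1/720
(3j)²=1/36 [(1 3 4; 0 -3 3)], sign=-1
⇒ 4πI² = 1/3
I = (-1)√(1/3/(4π)) = -0.16286750

-0.162868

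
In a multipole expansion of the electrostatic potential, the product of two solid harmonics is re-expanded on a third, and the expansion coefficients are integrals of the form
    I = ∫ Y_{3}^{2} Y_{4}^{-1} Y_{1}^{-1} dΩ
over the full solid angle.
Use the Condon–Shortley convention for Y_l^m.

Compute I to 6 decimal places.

Checks pass: Σm=0; 8 even; l₃=1∈[1,7].
(2·3+1)(2·4+1)(2·1+1) = 189
Δ: 6! 0! 2! / 9! → 1/252
sum: t=3:−1/36 = -1/36
3j²(3 4 1; 0 0 0) = Δ·Π!·Σ² = 4/63  (sign +1)
sum: t=1:−1/240 = -1/240
3j²(3 4 1; 2 -1 -1) = Δ·Π!·Σ² = 1/84  (sign -1)
combine: 4πI² = 189·4/63·1/84 = 1/7
take √, sign -1: I = -0.10662181

-0.106622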